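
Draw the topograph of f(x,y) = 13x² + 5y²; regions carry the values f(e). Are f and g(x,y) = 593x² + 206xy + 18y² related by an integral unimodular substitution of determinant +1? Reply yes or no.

D₁ = -260, D₂ = -260
f: flip: (13,0,5)→(5,0,13)
f: reduced (well bottom): (5,0,13) with a≤c, −a<b≤a
g: flip: (593,206,18)→(18,-206,593)
g: translate: b→10 (≡-206 mod 36), so (18,-206,593)→(18,10,5)
g: flip: (18,10,5)→(5,-10,18)
g: translate: b→0 (≡-10 mod 10), so (5,-10,18)→(5,0,13)
g: reduced (well bottom): (5,0,13) with a≤c, −a<b≤a
reduced forms (5, 0, 13) vs (5, 0, 13) ⇒ equivalent

yes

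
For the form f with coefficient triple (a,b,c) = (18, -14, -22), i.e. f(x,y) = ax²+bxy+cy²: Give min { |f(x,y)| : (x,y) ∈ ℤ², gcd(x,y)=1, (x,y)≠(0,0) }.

descent: ρ → (-22,14,18)  [lands on river]
river: ρ → (18,22,-18)
river: ρ → (-18,14,22)
river: ρ → (22,30,-10)
river: ρ → (-10,30,22)
river: ρ → (22,14,-18)
river: ρ → (-18,22,18)
river: ρ → (18,14,-22)
river: ρ → (-22,30,10)
river: ρ → (10,30,-22)
closes: descent 1, river 10
min |a| on river = 10

10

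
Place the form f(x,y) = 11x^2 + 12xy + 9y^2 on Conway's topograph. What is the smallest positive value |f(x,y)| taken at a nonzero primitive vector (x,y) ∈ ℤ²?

translate: b→-10 (≡12 mod 22), so (11,12,9)→(11,-10,8)
flip: (11,-10,8)→(8,10,11)
translate: b→-6 (≡10 mod 16), so (8,10,11)→(8,-6,9)
reduced (well bottom): (8,-6,9) with a≤c, −a<b≤a
well minimum = a = 8

8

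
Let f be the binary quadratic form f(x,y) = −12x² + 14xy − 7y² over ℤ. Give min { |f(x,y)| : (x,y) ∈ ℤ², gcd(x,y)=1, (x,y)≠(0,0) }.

translate: b→10 (≡-14 mod 24), so (12,-14,7)→(12,10,5)
flip: (12,10,5)→(5,-10,12)
translate: b→0 (≡-10 mod 10), so (5,-10,12)→(5,0,7)
reduced (well bottom): (5,0,7) with a≤c, −a<b≤a
well minimum |f| = |-5| = 5 (negative-definite)

5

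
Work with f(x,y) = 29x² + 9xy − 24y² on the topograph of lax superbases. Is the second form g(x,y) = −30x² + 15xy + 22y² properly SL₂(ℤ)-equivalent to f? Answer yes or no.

D₁ = 2865, D₂ = 2865
river cycle of f (length 28): (-24, 39, 14), (14, 45, -15), (-15, 45, 14), (14, 39, -24), (-24, 9, 29), (29, 49, -4), (-4, 47, 41), (41, 35, -10), (-10, 45, 21), (21, 39, -16), … (18 more)
river cycle of g (length 32): (22, 29, -23), (-23, 17, 28), (28, 39, -12), (-12, 33, 37), (37, 41, -8), (-8, 39, 42), (42, 45, -5), (-5, 45, 42), (42, 39, -8), (-8, 41, 37), … (22 more)
cycles differ ⇒ inequivalent

no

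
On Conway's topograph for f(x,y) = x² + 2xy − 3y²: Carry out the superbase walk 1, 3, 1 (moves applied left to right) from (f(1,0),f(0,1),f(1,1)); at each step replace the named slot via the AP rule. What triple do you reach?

start (1,-3,0) = (f(1,0),f(0,1),f(1,1))
replace slot 1: 2·((-3)+0) − 1 = -7 → (-7,-3,0)
replace slot 3: 2·((-7)+(-3)) − 0 = -20 → (-7,-3,-20)
replace slot 1: 2·((-3)+(-20)) − (-7) = -39 → (-39,-3,-20)

-39,-3,-20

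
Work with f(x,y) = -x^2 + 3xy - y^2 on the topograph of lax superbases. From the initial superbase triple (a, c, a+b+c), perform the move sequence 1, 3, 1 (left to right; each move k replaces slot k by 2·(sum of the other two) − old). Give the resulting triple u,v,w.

start (-1,-1,1) = (f(1,0),f(0,1),f(1,1))
replace slot 1: 2·((-1)+1) − (-1) = 1 → (1,-1,1)
replace slot 3: 2·(1+(-1)) − 1 = -1 → (1,-1,-1)
replace slot 1: 2·((-1)+(-1)) − 1 = -5 → (-5,-1,-1)

-5,-1,-1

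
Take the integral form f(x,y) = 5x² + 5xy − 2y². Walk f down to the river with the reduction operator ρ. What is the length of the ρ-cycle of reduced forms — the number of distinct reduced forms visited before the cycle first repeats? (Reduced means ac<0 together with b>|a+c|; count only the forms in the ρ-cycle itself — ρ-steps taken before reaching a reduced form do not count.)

D = 65, ⌊√D⌋ = 8
river: ρ → (-2,7,2)
river: ρ → (2,5,-5)
river: ρ → (-5,5,2)
river: ρ → (2,7,-2)
river: ρ → (-2,5,5)
river: ρ → (5,5,-2)
ρ-cycle length = 6 (tail of 0 descent steps not counted)

6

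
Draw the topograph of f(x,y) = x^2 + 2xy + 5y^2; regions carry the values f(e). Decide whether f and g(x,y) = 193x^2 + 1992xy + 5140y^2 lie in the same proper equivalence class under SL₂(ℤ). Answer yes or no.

D₁ = -16, D₂ = -16
f: translate: b→0 (≡2 mod 2), so (1,2,5)→(1,0,4)
f: reduced (well bottom): (1,0,4) with a≤c, −a<b≤a
g: translate: b→62 (≡1992 mod 386), so (193,1992,5140)→(193,62,5)
g: flip: (193,62,5)→(5,-62,193)
g: translate: b→-2 (≡-62 mod 10), so (5,-62,193)→(5,-2,1)
g: flip: (5,-2,1)→(1,2,5)
g: translate: b→0 (≡2 mod 2), so (1,2,5)→(1,0,4)
g: reduced (well bottom): (1,0,4) with a≤c, −a<b≤a
reduced forms (1, 0, 4) vs (1, 0, 4) ⇒ equivalent

yes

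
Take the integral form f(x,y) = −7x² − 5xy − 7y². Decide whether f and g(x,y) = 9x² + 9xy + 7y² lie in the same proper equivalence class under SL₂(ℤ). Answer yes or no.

D₁ = -171, D₂ = -171
f is negative-definite; reduce −f:
−f: reduced (well bottom): (7,5,7) with a≤c, −a<b≤a
flip sign back: reduced form of f is (-7,-5,-7)
g: flip: (9,9,7)→(7,-9,9)
g: translate: b→5 (≡-9 mod 14), so (7,-9,9)→(7,5,7)
g: reduced (well bottom): (7,5,7) with a≤c, −a<b≤a
reduced forms (-7, -5, -7) vs (7, 5, 7) ⇒ inequivalent

no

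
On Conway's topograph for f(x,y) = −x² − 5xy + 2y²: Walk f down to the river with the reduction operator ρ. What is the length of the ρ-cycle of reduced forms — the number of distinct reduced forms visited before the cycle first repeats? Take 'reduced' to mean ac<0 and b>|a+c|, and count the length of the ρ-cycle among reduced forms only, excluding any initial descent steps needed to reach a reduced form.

D = 33, ⌊√D⌋ = 5
descent: ρ → (2,5,-1)  [lands on river]
river: ρ → (-1,5,2)
river: ρ → (2,3,-3)
river: ρ → (-3,3,2)
ρ-cycle length = 4 (tail of 1 descent step not counted)

4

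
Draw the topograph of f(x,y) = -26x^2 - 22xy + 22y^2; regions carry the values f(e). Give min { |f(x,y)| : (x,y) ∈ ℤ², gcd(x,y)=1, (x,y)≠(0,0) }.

descent: ρ → (22,22,-26)  [lands on river]
river: ρ → (-26,30,18)
river: ρ → (18,42,-14)
river: ρ → (-14,42,18)
river: ρ → (18,30,-26)
river: ρ → (-26,22,22)
closes: descent 1, river 6
min |a| on river = 14

14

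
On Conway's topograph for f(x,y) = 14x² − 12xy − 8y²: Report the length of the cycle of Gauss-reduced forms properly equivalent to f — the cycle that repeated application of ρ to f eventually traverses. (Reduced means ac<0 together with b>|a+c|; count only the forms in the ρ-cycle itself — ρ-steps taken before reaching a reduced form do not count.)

D = 592, ⌊√D⌋ = 24
descent: ρ → (-8,12,14)  [lands on river]
river: ρ → (14,16,-6)
river: ρ → (-6,20,8)
river: ρ → (8,12,-14)
river: ρ → (-14,16,6)
river: ρ → (6,20,-8)
ρ-cycle length = 6 (tail of 1 descent step not counted)

6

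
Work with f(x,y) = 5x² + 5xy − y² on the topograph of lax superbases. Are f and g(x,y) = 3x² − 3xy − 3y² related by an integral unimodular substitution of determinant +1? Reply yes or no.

D₁ = 45, D₂ = 45
river cycle of f (length 2): (-1, 5, 5), (5, 5, -1)
river cycle of g (length 2): (-3, 3, 3), (3, 3, -3)
cycles differ ⇒ inequivalent

no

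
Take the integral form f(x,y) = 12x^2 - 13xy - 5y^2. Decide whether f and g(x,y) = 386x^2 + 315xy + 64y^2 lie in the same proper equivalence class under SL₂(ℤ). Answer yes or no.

D₁ = 409, D₂ = 409
river cycle of f (length 54): (-5, 13, 12), (12, 11, -6), (-6, 13, 10), (10, 7, -9), (-9, 11, 8), (8, 5, -12), (-12, 19, 1), (1, 19, -12), (-12, 5, 8), (8, 11, -9), … (44 more)
river cycle of g (length 54): (12, 11, -6), (-6, 13, 10), (10, 7, -9), (-9, 11, 8), (8, 5, -12), (-12, 19, 1), (1, 19, -12), (-12, 5, 8), (8, 11, -9), (-9, 7, 10), … (44 more)
cycles coincide ⇒ equivalent

yes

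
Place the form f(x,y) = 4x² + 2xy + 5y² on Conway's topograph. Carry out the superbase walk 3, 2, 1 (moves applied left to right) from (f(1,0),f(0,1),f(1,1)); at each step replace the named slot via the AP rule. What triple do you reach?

start (4,5,11) = (f(1,0),f(0,1),f(1,1))
replace slot 3: 2·(4+5) − 11 = 7 → (4,5,7)
replace slot 2: 2·(4+7) − 5 = 17 → (4,17,7)
replace slot 1: 2·(17+7) − 4 = 44 → (44,17,7)

44,17,7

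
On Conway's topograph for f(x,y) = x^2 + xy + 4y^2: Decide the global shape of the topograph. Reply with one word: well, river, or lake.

D = b²−4ac = 1² − 4·1·4 = -15
D < 0 ⇒ definite ⇒ every region one sign ⇒ single well

well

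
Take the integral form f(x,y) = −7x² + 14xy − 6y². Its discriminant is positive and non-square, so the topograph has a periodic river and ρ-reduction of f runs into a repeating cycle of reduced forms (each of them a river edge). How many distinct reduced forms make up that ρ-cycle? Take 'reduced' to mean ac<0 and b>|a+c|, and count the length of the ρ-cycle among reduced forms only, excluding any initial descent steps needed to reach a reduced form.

D = 28, ⌊√D⌋ = 5
descent: ρ → (-6,-2,1)
descent: ρ → (1,4,-3)  [lands on river]
river: ρ → (-3,2,2)
river: ρ → (2,2,-3)
river: ρ → (-3,4,1)
ρ-cycle length = 4 (tail of 2 descent steps not counted)

4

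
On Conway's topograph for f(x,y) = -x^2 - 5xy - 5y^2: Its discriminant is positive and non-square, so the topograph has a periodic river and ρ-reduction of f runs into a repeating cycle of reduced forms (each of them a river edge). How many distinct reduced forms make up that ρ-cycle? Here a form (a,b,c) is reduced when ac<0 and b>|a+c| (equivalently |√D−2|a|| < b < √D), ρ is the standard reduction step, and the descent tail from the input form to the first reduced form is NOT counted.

D = 5, ⌊√D⌋ = 2
descent: ρ → (-5,5,-1)
descent: ρ → (-1,1,1)  [lands on river]
river: ρ → (1,1,-1)
ρ-cycle length = 2 (tail of 2 descent steps not counted)

2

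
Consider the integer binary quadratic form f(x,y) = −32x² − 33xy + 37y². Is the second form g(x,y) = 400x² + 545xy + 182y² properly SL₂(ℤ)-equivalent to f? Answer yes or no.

D₁ = 5825, D₂ = 5825
river cycle of f (length 62): (37, 33, -32), (-32, 31, 38), (38, 45, -25), (-25, 55, 28), (28, 57, -23), (-23, 35, 50), (50, 65, -8), (-8, 63, 58), (58, 53, -13), (-13, 51, 62), … (52 more)
river cycle of g (length 62): (37, 33, -32), (-32, 31, 38), (38, 45, -25), (-25, 55, 28), (28, 57, -23), (-23, 35, 50), (50, 65, -8), (-8, 63, 58), (58, 53, -13), (-13, 51, 62), … (52 more)
cycles coincide ⇒ equivalent

yes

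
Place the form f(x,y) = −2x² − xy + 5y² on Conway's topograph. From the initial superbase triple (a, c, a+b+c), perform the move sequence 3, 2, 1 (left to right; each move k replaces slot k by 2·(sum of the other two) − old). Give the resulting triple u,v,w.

start (-2,5,2) = (f(1,0),f(0,1),f(1,1))
replace slot 3: 2·((-2)+5) − 2 = 4 → (-2,5,4)
replace slot 2: 2·((-2)+4) − 5 = -1 → (-2,-1,4)
replace slot 1: 2·((-1)+4) − (-2) = 8 → (8,-1,4)

8,-1,4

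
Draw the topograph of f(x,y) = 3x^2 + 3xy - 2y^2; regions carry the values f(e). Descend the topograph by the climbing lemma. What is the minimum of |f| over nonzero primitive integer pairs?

river: ρ → (-2,5,1)
river: ρ → (1,5,-2)
river: ρ → (-2,3,3)
river: ρ → (3,3,-2)
closes: descent 0, river 4
min |a| on river = 1

1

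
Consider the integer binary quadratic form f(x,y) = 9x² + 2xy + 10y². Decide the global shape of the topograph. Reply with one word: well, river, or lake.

D = b²−4ac = 2² − 4·9·10 = -356
D < 0 ⇒ definite ⇒ every region one sign ⇒ single well

well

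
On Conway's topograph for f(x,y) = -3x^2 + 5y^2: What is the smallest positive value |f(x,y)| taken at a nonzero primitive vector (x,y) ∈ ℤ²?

descent: ρ → (5,0,-3)
descent: ρ → (-3,6,2)  [lands on river]
river: ρ → (2,6,-3)
closes: descent 2, river 2
min |a| on river = 2

2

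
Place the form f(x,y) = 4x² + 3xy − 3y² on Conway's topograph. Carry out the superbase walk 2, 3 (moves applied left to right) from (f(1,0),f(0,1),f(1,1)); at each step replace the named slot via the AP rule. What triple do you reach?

start (4,-3,4) = (f(1,0),f(0,1),f(1,1))
replace slot 2: 2·(4+4) − (-3) = 19 → (4,19,4)
replace slot 3: 2·(4+19) − 4 = 42 → (4,19,42)

4,19,42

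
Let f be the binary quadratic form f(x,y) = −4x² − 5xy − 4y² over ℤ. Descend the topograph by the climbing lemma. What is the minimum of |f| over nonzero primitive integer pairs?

translate: b→-3 (≡5 mod 8), so (4,5,4)→(4,-3,3)
flip: (4,-3,3)→(3,3,4)
reduced (well bottom): (3,3,4) with a≤c, −a<b≤a
well minimum |f| = |-3| = 3 (negative-definite)

3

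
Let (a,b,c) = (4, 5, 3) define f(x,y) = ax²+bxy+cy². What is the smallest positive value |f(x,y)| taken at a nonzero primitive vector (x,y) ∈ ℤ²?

translate: b→-3 (≡5 mod 8), so (4,5,3)→(4,-3,2)
flip: (4,-3,2)→(2,3,4)
translate: b→-1 (≡3 mod 4), so (2,3,4)→(2,-1,3)
reduced (well bottom): (2,-1,3) with a≤c, −a<b≤a
well minimum = a = 2

2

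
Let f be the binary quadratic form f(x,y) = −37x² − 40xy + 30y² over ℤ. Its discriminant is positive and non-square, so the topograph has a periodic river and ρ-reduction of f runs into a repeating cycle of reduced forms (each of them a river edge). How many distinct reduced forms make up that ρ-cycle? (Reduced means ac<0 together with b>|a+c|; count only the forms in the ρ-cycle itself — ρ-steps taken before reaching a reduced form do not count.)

D = 6040, ⌊√D⌋ = 77
descent: ρ → (30,40,-37)  [lands on river]
river: ρ → (-37,34,33)
river: ρ → (33,32,-38)
river: ρ → (-38,44,27)
river: ρ → (27,64,-18)
river: ρ → (-18,44,57)
river: ρ → (57,70,-5)
river: ρ → (-5,70,57)
river: ρ → (57,44,-18)
river: ρ → (-18,64,27)
river: ρ → (27,44,-38)
river: ρ → (-38,32,33)
river: ρ → (33,34,-37)
river: ρ → (-37,40,30)
river: ρ → (30,20,-47)
river: ρ → (-47,74,3)
river: ρ → (3,76,-22)
river: ρ → (-22,56,33)
river: ρ → (33,76,-2)
river: ρ → (-2,76,33)
river: ρ → (33,56,-22)
river: ρ → (-22,76,3)
river: ρ → (3,74,-47)
river: ρ → (-47,20,30)
ρ-cycle length = 24 (tail of 1 descent step not counted)

24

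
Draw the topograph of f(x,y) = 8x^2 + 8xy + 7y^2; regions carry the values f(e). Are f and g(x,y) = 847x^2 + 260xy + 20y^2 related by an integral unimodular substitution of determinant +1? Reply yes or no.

D₁ = -160, D₂ = -160
f: flip: (8,8,7)→(7,-8,8)
f: translate: b→6 (≡-8 mod 14), so (7,-8,8)→(7,6,7)
f: reduced (well bottom): (7,6,7) with a≤c, −a<b≤a
g: flip: (847,260,20)→(20,-260,847)
g: translate: b→20 (≡-260 mod 40), so (20,-260,847)→(20,20,7)
g: flip: (20,20,7)→(7,-20,20)
g: translate: b→-6 (≡-20 mod 14), so (7,-20,20)→(7,-6,7)
g: flip: (7,-6,7)→(7,6,7)
g: reduced (well bottom): (7,6,7) with a≤c, −a<b≤a
reduced forms (7, 6, 7) vs (7, 6, 7) ⇒ equivalent

yes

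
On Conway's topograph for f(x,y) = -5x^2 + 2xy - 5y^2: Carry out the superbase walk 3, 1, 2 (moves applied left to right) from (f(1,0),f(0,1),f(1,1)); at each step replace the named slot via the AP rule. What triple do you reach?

start (-5,-5,-8) = (f(1,0),f(0,1),f(1,1))
replace slot 3: 2·((-5)+(-5)) − (-8) = -12 → (-5,-5,-12)
replace slot 1: 2·((-5)+(-12)) − (-5) = -29 → (-29,-5,-12)
replace slot 2: 2·((-29)+(-12)) − (-5) = -77 → (-29,-77,-12)

-29,-77,-12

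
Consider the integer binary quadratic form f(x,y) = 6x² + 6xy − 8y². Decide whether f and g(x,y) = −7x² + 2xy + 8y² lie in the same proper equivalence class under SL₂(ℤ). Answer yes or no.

D₁ = 228, D₂ = 228
river cycle of f (length 6): (-8, 10, 4), (4, 14, -2), (-2, 14, 4), (4, 10, -8), (-8, 6, 6), (6, 6, -8)
river cycle of g (length 6): (8, 14, -1), (-1, 14, 8), (8, 2, -7), (-7, 12, 3), (3, 12, -7), (-7, 2, 8)
cycles differ ⇒ inequivalent

no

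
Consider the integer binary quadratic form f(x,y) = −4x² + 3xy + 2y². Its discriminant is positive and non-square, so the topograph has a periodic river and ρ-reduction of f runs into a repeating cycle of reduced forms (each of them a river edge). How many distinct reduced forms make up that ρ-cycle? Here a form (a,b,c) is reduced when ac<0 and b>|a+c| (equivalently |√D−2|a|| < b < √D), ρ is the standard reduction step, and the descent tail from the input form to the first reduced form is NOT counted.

D = 41, ⌊√D⌋ = 6
river: ρ → (2,5,-2)
river: ρ → (-2,3,4)
river: ρ → (4,5,-1)
river: ρ → (-1,5,4)
river: ρ → (4,3,-2)
river: ρ → (-2,5,2)
river: ρ → (2,3,-4)
river: ρ → (-4,5,1)
river: ρ → (1,5,-4)
river: ρ → (-4,3,2)
ρ-cycle length = 10 (tail of 0 descent steps not counted)

10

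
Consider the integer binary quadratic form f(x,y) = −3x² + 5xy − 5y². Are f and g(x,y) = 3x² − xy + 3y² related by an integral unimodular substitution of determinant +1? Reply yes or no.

D₁ = -35, D₂ = -35
f is negative-definite; reduce −f:
−f: translate: b→1 (≡-5 mod 6), so (3,-5,5)→(3,1,3)
−f: reduced (well bottom): (3,1,3) with a≤c, −a<b≤a
flip sign back: reduced form of f is (-3,-1,-3)
g: flip: (3,-1,3)→(3,1,3)
g: reduced (well bottom): (3,1,3) with a≤c, −a<b≤a
reduced forms (-3, -1, -3) vs (3, 1, 3) ⇒ inequivalent

no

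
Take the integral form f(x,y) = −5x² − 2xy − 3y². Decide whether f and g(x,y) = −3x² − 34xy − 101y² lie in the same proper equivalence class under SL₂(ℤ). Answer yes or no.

D₁ = -56, D₂ = -56
f is negative-definite; reduce −f:
−f: flip: (5,2,3)→(3,-2,5)
−f: reduced (well bottom): (3,-2,5) with a≤c, −a<b≤a
flip sign back: reduced form of f is (-3,2,-5)
g is negative-definite; reduce −g:
−g: translate: b→-2 (≡34 mod 6), so (3,34,101)→(3,-2,5)
−g: reduced (well bottom): (3,-2,5) with a≤c, −a<b≤a
flip sign back: reduced form of g is (-3,2,-5)
reduced forms (-3, 2, -5) vs (-3, 2, -5) ⇒ equivalent

yes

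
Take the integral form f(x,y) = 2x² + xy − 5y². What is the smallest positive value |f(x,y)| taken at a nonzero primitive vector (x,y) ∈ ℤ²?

descent: ρ → (-5,-1,2)
descent: ρ → (2,5,-2)  [lands on river]
river: ρ → (-2,3,4)
river: ρ → (4,5,-1)
river: ρ → (-1,5,4)
river: ρ → (4,3,-2)
river: ρ → (-2,5,2)
river: ρ → (2,3,-4)
river: ρ → (-4,5,1)
river: ρ → (1,5,-4)
river: ρ → (-4,3,2)
closes: descent 2, river 10
min |a| on river = 1

1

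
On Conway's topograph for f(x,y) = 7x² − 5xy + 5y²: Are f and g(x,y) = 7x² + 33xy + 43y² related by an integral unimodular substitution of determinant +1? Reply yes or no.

D₁ = -115, D₂ = -115
f: flip: (7,-5,5)→(5,5,7)
f: reduced (well bottom): (5,5,7) with a≤c, −a<b≤a
g: translate: b→5 (≡33 mod 14), so (7,33,43)→(7,5,5)
g: flip: (7,5,5)→(5,-5,7)
g: translate: b→5 (≡-5 mod 10), so (5,-5,7)→(5,5,7)
g: reduced (well bottom): (5,5,7) with a≤c, −a<b≤a
reduced forms (5, 5, 7) vs (5, 5, 7) ⇒ equivalent

yes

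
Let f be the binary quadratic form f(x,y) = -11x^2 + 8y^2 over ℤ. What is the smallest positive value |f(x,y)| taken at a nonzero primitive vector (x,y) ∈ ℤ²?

descent: ρ → (8,16,-3)  [lands on river]
river: ρ → (-3,14,13)
river: ρ → (13,12,-4)
river: ρ → (-4,12,13)
river: ρ → (13,14,-3)
river: ρ → (-3,16,8)
closes: descent 1, river 6
min |a| on river = 3

3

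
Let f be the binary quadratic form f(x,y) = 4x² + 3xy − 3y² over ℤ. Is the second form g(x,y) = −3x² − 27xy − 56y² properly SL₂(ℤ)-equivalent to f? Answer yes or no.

D₁ = 57, D₂ = 57
river cycle of f (length 6): (-3, 3, 4), (4, 5, -2), (-2, 7, 1), (1, 7, -2), (-2, 5, 4), (4, 3, -3)
river cycle of g (length 6): (-3, 3, 4), (4, 5, -2), (-2, 7, 1), (1, 7, -2), (-2, 5, 4), (4, 3, -3)
cycles coincide ⇒ equivalent

yes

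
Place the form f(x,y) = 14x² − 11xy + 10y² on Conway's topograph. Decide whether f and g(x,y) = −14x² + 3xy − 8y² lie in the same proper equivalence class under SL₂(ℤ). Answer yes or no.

D₁ = -439, D₂ = -439
f: flip: (14,-11,10)→(10,11,14)
f: translate: b→-9 (≡11 mod 20), so (10,11,14)→(10,-9,13)
f: reduced (well bottom): (10,-9,13) with a≤c, −a<b≤a
g is negative-definite; reduce −g:
−g: flip: (14,-3,8)→(8,3,14)
−g: reduced (well bottom): (8,3,14) with a≤c, −a<b≤a
flip sign back: reduced form of g is (-8,-3,-14)
reduced forms (10, -9, 13) vs (-8, -3, -14) ⇒ inequivalent

no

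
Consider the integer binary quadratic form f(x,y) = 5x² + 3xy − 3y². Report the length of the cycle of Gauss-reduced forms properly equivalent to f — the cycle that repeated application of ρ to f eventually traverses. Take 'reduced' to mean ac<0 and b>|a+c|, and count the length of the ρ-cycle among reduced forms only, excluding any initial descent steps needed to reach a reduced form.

D = 69, ⌊√D⌋ = 8
river: ρ → (-3,3,5)
river: ρ → (5,7,-1)
river: ρ → (-1,7,5)
river: ρ → (5,3,-3)
ρ-cycle length = 4 (tail of 0 descent steps not counted)

4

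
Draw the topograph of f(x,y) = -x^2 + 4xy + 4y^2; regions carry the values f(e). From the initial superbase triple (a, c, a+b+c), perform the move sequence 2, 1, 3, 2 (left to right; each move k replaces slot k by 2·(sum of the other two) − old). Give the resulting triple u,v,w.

start (-1,4,7) = (f(1,0),f(0,1),f(1,1))
replace slot 2: 2·((-1)+7) − 4 = 8 → (-1,8,7)
replace slot 1: 2·(8+7) − (-1) = 31 → (31,8,7)
replace slot 3: 2·(31+8) − 7 = 71 → (31,8,71)
replace slot 2: 2·(31+71) − 8 = 196 → (31,196,71)

31,196,71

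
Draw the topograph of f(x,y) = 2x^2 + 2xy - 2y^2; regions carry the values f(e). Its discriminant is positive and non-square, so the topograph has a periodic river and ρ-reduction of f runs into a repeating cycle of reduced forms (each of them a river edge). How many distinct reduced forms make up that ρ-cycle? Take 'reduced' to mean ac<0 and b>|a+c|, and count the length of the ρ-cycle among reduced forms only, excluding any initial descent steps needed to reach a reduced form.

D = 20, ⌊√D⌋ = 4
river: ρ → (-2,2,2)
river: ρ → (2,2,-2)
ρ-cycle length = 2 (tail of 0 descent steps not counted)

2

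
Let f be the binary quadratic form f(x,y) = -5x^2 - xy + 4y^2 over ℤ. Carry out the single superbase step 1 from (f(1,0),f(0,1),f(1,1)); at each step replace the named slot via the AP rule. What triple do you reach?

start (-5,4,-2) = (f(1,0),f(0,1),f(1,1))
replace slot 1: 2·(4+(-2)) − (-5) = 9 → (9,4,-2)

9,4,-2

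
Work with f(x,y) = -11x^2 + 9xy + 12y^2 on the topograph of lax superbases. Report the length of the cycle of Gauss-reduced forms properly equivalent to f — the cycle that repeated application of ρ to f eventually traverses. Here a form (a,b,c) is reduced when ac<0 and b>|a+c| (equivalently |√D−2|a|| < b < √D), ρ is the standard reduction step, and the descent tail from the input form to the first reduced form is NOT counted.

D = 609, ⌊√D⌋ = 24
river: ρ → (12,15,-8)
river: ρ → (-8,17,10)
river: ρ → (10,23,-2)
river: ρ → (-2,21,21)
river: ρ → (21,21,-2)
river: ρ → (-2,23,10)
river: ρ → (10,17,-8)
river: ρ → (-8,15,12)
river: ρ → (12,9,-11)
river: ρ → (-11,13,10)
river: ρ → (10,7,-14)
river: ρ → (-14,21,3)
river: ρ → (3,21,-14)
river: ρ → (-14,7,10)
river: ρ → (10,13,-11)
river: ρ → (-11,9,12)
ρ-cycle length = 16 (tail of 0 descent steps not counted)

16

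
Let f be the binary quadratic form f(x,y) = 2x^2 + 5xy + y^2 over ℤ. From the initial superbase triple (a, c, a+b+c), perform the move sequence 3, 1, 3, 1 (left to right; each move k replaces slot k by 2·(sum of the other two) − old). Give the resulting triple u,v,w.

start (2,1,8) = (f(1,0),f(0,1),f(1,1))
replace slot 3: 2·(2+1) − 8 = -2 → (2,1,-2)
replace slot 1: 2·(1+(-2)) − 2 = -4 → (-4,1,-2)
replace slot 3: 2·((-4)+1) − (-2) = -4 → (-4,1,-4)
replace slot 1: 2·(1+(-4)) − (-4) = -2 → (-2,1,-4)

-2,1,-4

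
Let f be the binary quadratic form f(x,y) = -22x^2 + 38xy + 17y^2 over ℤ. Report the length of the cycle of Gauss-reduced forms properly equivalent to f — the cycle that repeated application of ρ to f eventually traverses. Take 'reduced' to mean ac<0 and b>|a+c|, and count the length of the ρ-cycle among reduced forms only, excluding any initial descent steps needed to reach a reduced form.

D = 2940, ⌊√D⌋ = 54
river: ρ → (17,30,-30)
river: ρ → (-30,30,17)
river: ρ → (17,38,-22)
river: ρ → (-22,50,5)
river: ρ → (5,50,-22)
river: ρ → (-22,38,17)
ρ-cycle length = 6 (tail of 0 descent steps not counted)

6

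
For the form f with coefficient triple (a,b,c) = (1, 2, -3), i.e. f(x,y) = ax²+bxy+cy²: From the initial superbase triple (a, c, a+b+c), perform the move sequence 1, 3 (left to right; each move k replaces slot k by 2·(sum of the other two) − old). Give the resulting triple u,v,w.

start (1,-3,0) = (f(1,0),f(0,1),f(1,1))
replace slot 1: 2·((-3)+0) − 1 = -7 → (-7,-3,0)
replace slot 3: 2·((-7)+(-3)) − 0 = -20 → (-7,-3,-20)

-7,-3,-20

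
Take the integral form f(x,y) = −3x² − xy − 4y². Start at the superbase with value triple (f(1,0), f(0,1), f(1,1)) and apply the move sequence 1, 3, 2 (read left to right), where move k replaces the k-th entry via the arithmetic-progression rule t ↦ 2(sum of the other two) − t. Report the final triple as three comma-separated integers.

start (-3,-4,-8) = (f(1,0),f(0,1),f(1,1))
replace slot 1: 2·((-4)+(-8)) − (-3) = -21 → (-21,-4,-8)
replace slot 3: 2·((-21)+(-4)) − (-8) = -42 → (-21,-4,-42)
replace slot 2: 2·((-21)+(-42)) − (-4) = -122 → (-21,-122,-42)

-21,-122,-42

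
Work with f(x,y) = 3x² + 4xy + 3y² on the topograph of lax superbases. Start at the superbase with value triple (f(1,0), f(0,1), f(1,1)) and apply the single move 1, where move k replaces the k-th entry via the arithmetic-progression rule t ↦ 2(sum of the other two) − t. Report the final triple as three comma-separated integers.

start (3,3,10) = (f(1,0),f(0,1),f(1,1))
replace slot 1: 2·(3+10) − 3 = 23 → (23,3,10)

23,3,10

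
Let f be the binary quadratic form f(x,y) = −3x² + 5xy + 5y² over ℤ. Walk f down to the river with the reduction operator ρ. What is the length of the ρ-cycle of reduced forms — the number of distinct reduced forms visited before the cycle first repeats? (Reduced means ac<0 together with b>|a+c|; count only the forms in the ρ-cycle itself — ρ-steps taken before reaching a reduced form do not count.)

D = 85, ⌊√D⌋ = 9
river: ρ → (5,5,-3)
river: ρ → (-3,7,3)
river: ρ → (3,5,-5)
river: ρ → (-5,5,3)
river: ρ → (3,7,-3)
river: ρ → (-3,5,5)
ρ-cycle length = 6 (tail of 0 descent steps not counted)

6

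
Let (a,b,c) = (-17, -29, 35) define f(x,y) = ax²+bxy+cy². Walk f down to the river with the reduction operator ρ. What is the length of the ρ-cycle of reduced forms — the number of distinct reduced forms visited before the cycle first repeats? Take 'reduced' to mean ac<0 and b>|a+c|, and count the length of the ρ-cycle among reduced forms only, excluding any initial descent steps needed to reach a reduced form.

D = 3221, ⌊√D⌋ = 56
descent: ρ → (35,29,-17)  [lands on river]
river: ρ → (-17,39,25)
river: ρ → (25,11,-31)
river: ρ → (-31,51,5)
river: ρ → (5,49,-41)
river: ρ → (-41,33,13)
river: ρ → (13,45,-23)
river: ρ → (-23,47,11)
river: ρ → (11,41,-35)
river: ρ → (-35,29,17)
river: ρ → (17,39,-25)
river: ρ → (-25,11,31)
river: ρ → (31,51,-5)
river: ρ → (-5,49,41)
river: ρ → (41,33,-13)
river: ρ → (-13,45,23)
river: ρ → (23,47,-11)
river: ρ → (-11,41,35)
ρ-cycle length = 18 (tail of 1 descent step not counted)

18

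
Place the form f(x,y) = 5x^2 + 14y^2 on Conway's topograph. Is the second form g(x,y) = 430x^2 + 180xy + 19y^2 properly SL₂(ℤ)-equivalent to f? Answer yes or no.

D₁ = -280, D₂ = -280
f: reduced (well bottom): (5,0,14) with a≤c, −a<b≤a
g: flip: (430,180,19)→(19,-180,430)
g: translate: b→10 (≡-180 mod 38), so (19,-180,430)→(19,10,5)
g: flip: (19,10,5)→(5,-10,19)
g: translate: b→0 (≡-10 mod 10), so (5,-10,19)→(5,0,14)
g: reduced (well bottom): (5,0,14) with a≤c, −a<b≤a
reduced forms (5, 0, 14) vs (5, 0, 14) ⇒ equivalent

yes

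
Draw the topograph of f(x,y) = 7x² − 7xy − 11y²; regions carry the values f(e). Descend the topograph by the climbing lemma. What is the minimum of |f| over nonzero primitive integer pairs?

descent: ρ → (-11,7,7)  [lands on river]
river: ρ → (7,7,-11)
river: ρ → (-11,15,3)
river: ρ → (3,15,-11)
closes: descent 1, river 4
min |a| on river = 3

3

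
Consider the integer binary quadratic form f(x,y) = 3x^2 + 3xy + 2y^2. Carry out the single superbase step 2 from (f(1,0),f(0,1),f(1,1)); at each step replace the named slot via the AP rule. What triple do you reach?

start (3,2,8) = (f(1,0),f(0,1),f(1,1))
replace slot 2: 2·(3+8) − 2 = 20 → (3,20,8)

3,20,8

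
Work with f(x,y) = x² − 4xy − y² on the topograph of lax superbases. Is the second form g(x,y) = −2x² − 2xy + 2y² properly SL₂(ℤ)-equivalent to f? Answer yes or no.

D₁ = 20, D₂ = 20
river cycle of f (length 2): (-1, 4, 1), (1, 4, -1)
river cycle of g (length 2): (2, 2, -2), (-2, 2, 2)
cycles differ ⇒ inequivalent

no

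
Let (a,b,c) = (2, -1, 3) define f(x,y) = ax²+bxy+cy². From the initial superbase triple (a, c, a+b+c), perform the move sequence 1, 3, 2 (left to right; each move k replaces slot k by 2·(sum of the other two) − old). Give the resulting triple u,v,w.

start (2,3,4) = (f(1,0),f(0,1),f(1,1))
replace slot 1: 2·(3+4) − 2 = 12 → (12,3,4)
replace slot 3: 2·(12+3) − 4 = 26 → (12,3,26)
replace slot 2: 2·(12+26) − 3 = 73 → (12,73,26)

12,73,26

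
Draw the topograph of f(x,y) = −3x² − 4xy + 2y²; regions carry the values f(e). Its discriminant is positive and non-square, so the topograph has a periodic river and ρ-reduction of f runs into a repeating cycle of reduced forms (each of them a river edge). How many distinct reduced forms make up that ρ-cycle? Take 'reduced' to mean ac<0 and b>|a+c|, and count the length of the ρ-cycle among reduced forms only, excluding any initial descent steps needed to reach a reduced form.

D = 40, ⌊√D⌋ = 6
descent: ρ → (2,4,-3)  [lands on river]
river: ρ → (-3,2,3)
river: ρ → (3,4,-2)
river: ρ → (-2,4,3)
river: ρ → (3,2,-3)
river: ρ → (-3,4,2)
ρ-cycle length = 6 (tail of 1 descent step not counted)

6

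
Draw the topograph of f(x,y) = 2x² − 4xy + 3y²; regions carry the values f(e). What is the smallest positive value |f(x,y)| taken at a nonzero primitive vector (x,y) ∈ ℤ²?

translate: b→0 (≡-4 mod 4), so (2,-4,3)→(2,0,1)
flip: (2,0,1)→(1,0,2)
reduced (well bottom): (1,0,2) with a≤c, −a<b≤a
well minimum = a = 1

1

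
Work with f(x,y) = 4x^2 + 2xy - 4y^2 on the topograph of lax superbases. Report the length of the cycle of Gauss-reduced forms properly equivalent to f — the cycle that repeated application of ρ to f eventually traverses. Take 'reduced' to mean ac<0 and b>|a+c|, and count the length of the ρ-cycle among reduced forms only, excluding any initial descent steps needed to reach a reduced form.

D = 68, ⌊√D⌋ = 8
river: ρ → (-4,6,2)
river: ρ → (2,6,-4)
river: ρ → (-4,2,4)
river: ρ → (4,6,-2)
river: ρ → (-2,6,4)
river: ρ → (4,2,-4)
ρ-cycle length = 6 (tail of 0 descent steps not counted)

6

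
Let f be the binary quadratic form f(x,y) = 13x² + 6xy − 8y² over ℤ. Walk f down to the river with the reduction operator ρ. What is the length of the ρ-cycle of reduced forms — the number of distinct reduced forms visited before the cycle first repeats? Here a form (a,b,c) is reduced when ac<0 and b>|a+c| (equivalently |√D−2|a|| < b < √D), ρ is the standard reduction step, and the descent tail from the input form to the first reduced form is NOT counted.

D = 452, ⌊√D⌋ = 21
river: ρ → (-8,10,11)
river: ρ → (11,12,-7)
river: ρ → (-7,16,7)
river: ρ → (7,12,-11)
river: ρ → (-11,10,8)
river: ρ → (8,6,-13)
river: ρ → (-13,20,1)
river: ρ → (1,20,-13)
river: ρ → (-13,6,8)
river: ρ → (8,10,-11)
river: ρ → (-11,12,7)
river: ρ → (7,16,-7)
river: ρ → (-7,12,11)
river: ρ → (11,10,-8)
river: ρ → (-8,6,13)
river: ρ → (13,20,-1)
river: ρ → (-1,20,13)
river: ρ → (13,6,-8)
ρ-cycle length = 18 (tail of 0 descent steps not counted)

18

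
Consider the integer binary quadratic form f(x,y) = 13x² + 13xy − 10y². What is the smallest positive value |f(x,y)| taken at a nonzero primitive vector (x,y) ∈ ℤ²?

river: ρ → (-10,7,16)
river: ρ → (16,25,-1)
river: ρ → (-1,25,16)
river: ρ → (16,7,-10)
river: ρ → (-10,13,13)
river: ρ → (13,13,-10)
closes: descent 0, river 6
min |a| on river = 1

1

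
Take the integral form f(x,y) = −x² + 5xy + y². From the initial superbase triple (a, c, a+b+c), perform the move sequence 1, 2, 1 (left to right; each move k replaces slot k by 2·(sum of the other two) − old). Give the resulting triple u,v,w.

start (-1,1,5) = (f(1,0),f(0,1),f(1,1))
replace slot 1: 2·(1+5) − (-1) = 13 → (13,1,5)
replace slot 2: 2·(13+5) − 1 = 35 → (13,35,5)
replace slot 1: 2·(35+5) − 13 = 67 → (67,35,5)

67,35,5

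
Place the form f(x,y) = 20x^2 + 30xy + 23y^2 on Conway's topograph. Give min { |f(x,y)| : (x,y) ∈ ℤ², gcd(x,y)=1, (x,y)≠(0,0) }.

translate: b→-10 (≡30 mod 40), so (20,30,23)→(20,-10,13)
flip: (20,-10,13)→(13,10,20)
reduced (well bottom): (13,10,20) with a≤c, −a<b≤a
well minimum = a = 13

13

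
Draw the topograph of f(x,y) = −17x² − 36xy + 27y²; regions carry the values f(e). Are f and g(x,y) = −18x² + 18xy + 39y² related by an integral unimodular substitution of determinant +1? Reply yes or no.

D₁ = 3132, D₂ = 3132
river cycle of f (length 6): (27, 36, -17), (-17, 32, 31), (31, 30, -18), (-18, 42, 19), (19, 34, -26), (-26, 18, 27)
river cycle of g (length 2): (-18, 54, 3), (3, 54, -18)
cycles differ ⇒ inequivalent

no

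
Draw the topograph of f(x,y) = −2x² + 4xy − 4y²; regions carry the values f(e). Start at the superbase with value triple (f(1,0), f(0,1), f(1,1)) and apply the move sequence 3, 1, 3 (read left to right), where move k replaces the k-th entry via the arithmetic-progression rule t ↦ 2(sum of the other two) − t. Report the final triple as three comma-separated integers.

start (-2,-4,-2) = (f(1,0),f(0,1),f(1,1))
replace slot 3: 2·((-2)+(-4)) − (-2) = -10 → (-2,-4,-10)
replace slot 1: 2·((-4)+(-10)) − (-2) = -26 → (-26,-4,-10)
replace slot 3: 2·((-26)+(-4)) − (-10) = -50 → (-26,-4,-50)

-26,-4,-50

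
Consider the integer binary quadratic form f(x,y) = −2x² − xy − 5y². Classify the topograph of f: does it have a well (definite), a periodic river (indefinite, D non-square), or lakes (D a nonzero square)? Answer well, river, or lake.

D = b²−4ac = (-1)² − 4·(-2)·(-5) = -39
D < 0 ⇒ definite ⇒ every region one sign ⇒ single well

well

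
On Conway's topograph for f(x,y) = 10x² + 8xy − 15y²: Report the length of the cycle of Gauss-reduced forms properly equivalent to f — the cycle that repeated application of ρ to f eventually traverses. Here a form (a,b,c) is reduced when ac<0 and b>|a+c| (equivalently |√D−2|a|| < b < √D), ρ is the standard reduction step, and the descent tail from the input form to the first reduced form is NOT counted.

D = 664, ⌊√D⌋ = 25
river: ρ → (-15,22,3)
river: ρ → (3,20,-22)
river: ρ → (-22,24,1)
river: ρ → (1,24,-22)
river: ρ → (-22,20,3)
river: ρ → (3,22,-15)
river: ρ → (-15,8,10)
river: ρ → (10,12,-13)
river: ρ → (-13,14,9)
river: ρ → (9,22,-5)
river: ρ → (-5,18,17)
river: ρ → (17,16,-6)
river: ρ → (-6,20,11)
river: ρ → (11,24,-2)
river: ρ → (-2,24,11)
river: ρ → (11,20,-6)
river: ρ → (-6,16,17)
river: ρ → (17,18,-5)
river: ρ → (-5,22,9)
river: ρ → (9,14,-13)
river: ρ → (-13,12,10)
river: ρ → (10,8,-15)
ρ-cycle length = 22 (tail of 0 descent steps not counted)

22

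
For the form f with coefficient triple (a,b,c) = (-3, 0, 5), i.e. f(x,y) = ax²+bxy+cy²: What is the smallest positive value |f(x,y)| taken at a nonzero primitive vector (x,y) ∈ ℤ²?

descent: ρ → (5,0,-3)
descent: ρ → (-3,6,2)  [lands on river]
river: ρ → (2,6,-3)
closes: descent 2, river 2
min |a| on river = 2

2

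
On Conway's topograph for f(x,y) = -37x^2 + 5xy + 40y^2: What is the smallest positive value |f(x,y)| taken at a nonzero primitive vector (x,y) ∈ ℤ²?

river: ρ → (40,75,-2)
river: ρ → (-2,77,2)
river: ρ → (2,75,-40)
river: ρ → (-40,5,37)
river: ρ → (37,69,-8)
river: ρ → (-8,75,10)
river: ρ → (10,65,-43)
river: ρ → (-43,21,32)
river: ρ → (32,43,-32)
river: ρ → (-32,21,43)
river: ρ → (43,65,-10)
river: ρ → (-10,75,8)
river: ρ → (8,69,-37)
river: ρ → (-37,5,40)
closes: descent 0, river 14
min |a| on river = 2

2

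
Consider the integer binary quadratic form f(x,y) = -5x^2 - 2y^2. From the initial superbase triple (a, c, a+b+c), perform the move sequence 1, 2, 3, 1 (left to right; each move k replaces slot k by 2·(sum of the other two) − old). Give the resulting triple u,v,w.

start (-5,-2,-7) = (f(1,0),f(0,1),f(1,1))
replace slot 1: 2·((-2)+(-7)) − (-5) = -13 → (-13,-2,-7)
replace slot 2: 2·((-13)+(-7)) − (-2) = -38 → (-13,-38,-7)
replace slot 3: 2·((-13)+(-38)) − (-7) = -95 → (-13,-38,-95)
replace slot 1: 2·((-38)+(-95)) − (-13) = -253 → (-253,-38,-95)

-253,-38,-95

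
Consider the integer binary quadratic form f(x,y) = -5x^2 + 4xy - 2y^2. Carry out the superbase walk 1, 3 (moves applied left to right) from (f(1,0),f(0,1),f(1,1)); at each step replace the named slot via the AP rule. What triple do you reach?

start (-5,-2,-3) = (f(1,0),f(0,1),f(1,1))
replace slot 1: 2·((-2)+(-3)) − (-5) = -5 → (-5,-2,-3)
replace slot 3: 2·((-5)+(-2)) − (-3) = -11 → (-5,-2,-11)

-5,-2,-11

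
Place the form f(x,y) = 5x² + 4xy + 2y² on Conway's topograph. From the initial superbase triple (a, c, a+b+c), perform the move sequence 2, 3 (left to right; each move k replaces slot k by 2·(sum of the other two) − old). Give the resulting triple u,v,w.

start (5,2,11) = (f(1,0),f(0,1),f(1,1))
replace slot 2: 2·(5+11) − 2 = 30 → (5,30,11)
replace slot 3: 2·(5+30) − 11 = 59 → (5,30,59)

5,30,59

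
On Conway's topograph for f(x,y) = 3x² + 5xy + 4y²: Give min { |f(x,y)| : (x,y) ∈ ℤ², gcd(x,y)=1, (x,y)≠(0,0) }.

translate: b→-1 (≡5 mod 6), so (3,5,4)→(3,-1,2)
flip: (3,-1,2)→(2,1,3)
reduced (well bottom): (2,1,3) with a≤c, −a<b≤a
well minimum = a = 2

2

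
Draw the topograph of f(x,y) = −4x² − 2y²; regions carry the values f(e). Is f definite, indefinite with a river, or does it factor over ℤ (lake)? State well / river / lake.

D = b²−4ac = 0² − 4·(-4)·(-2) = -32
D < 0 ⇒ definite ⇒ every region one sign ⇒ single well

well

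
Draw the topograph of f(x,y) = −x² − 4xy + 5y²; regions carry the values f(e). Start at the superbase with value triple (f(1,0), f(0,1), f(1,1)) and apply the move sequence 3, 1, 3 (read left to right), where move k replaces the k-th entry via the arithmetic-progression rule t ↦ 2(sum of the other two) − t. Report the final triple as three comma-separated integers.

start (-1,5,0) = (f(1,0),f(0,1),f(1,1))
replace slot 3: 2·((-1)+5) − 0 = 8 → (-1,5,8)
replace slot 1: 2·(5+8) − (-1) = 27 → (27,5,8)
replace slot 3: 2·(27+5) − 8 = 56 → (27,5,56)

27,5,56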